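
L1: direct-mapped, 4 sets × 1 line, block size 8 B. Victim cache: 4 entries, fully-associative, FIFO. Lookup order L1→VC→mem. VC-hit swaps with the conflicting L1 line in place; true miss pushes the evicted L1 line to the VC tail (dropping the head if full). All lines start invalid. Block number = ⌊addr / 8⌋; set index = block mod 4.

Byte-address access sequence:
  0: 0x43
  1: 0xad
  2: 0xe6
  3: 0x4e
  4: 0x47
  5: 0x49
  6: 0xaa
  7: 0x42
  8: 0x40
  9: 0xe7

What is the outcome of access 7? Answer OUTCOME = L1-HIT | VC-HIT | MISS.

#0 0x43→b8/s0 MISS; vc=[]
#1 0xad→b21/s1 MISS; vc=[]
#2 0xe6→b28/s0 MISS; vc=[8]
#3 0x4e→b9/s1 MISS; vc=[8,21]
#4 0x47→b8/s0 VC-HIT; vc=[28,21]
#5 0x49→b9/s1 L1-HIT; vc=[28,21]
#6 0xaa→b21/s1 VC-HIT; vc=[28,9]
#7 0x42→b8/s0 L1-HIT; vc=[28,9]
#8 0x40→b8/s0 L1-HIT; vc=[28,9]
#9 0xe7→b28/s0 VC-HIT; vc=[8,9]

OUTCOME = L1-HIT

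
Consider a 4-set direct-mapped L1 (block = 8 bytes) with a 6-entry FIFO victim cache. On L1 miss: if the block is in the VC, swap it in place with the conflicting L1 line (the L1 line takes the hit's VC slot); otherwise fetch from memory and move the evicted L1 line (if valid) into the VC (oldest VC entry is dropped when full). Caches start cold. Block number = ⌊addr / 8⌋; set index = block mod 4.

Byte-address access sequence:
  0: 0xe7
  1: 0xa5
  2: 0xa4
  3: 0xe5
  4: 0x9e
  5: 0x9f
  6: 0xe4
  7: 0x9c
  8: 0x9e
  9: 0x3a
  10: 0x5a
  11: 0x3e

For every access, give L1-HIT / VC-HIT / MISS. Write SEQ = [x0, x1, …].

SEQ = [MISS, MISS, L1-HIT, VC-HIT, MISS, L1-HIT, L1-HIT, L1-HIT, L1-HIT, MISS, MISS, VC-HIT]

  [0] addr=0xe7 blk=28 s=0: MISS | VC []
  [1] addr=0xa5 blk=20 s=0: MISS | VC [28]
  [2] addr=0xa4 blk=20 s=0: L1-HIT | VC [28]
  [3] addr=0xe5 blk=28 s=0: VC-HIT | VC [20]
  [4] addr=0x9e blk=19 s=3: MISS | VC [20]
  [5] addr=0x9f blk=19 s=3: L1-HIT | VC [20]
  [6] addr=0xe4 blk=28 s=0: L1-HIT | VC [20]
  [7] addr=0x9c blk=19 s=3: L1-HIT | VC [20]
  [8] addr=0x9e blk=19 s=3: L1-HIT | VC [20]
  [9] addr=0x3a blk=7 s=3: MISS | VC [20, 19]
  [10] addr=0x5a blk=11 s=3: MISS | VC [20, 19, 7]
  [11] addr=0x3e blk=7 s=3: VC-HIT | VC [20, 19, 11]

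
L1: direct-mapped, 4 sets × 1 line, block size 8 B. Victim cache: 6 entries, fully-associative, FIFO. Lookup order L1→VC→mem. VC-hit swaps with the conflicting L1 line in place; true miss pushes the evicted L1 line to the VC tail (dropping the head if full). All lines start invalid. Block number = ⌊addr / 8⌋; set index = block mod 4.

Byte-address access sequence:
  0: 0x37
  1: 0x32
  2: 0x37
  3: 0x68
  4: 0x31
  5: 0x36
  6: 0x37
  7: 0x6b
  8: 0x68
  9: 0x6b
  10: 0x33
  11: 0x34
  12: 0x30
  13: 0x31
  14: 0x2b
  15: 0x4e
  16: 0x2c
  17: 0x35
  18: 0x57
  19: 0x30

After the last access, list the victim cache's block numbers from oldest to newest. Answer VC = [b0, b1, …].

VC = [13, 9, 10]

0: 0x37 (blk 6, set 2) → MISS  vc=[]
1: 0x32 (blk 6, set 2) → L1-HIT  vc=[]
2: 0x37 (blk 6, set 2) → L1-HIT  vc=[]
3: 0x68 (blk 13, set 1) → MISS  vc=[]
4: 0x31 (blk 6, set 2) → L1-HIT  vc=[]
5: 0x36 (blk 6, set 2) → L1-HIT  vc=[]
6: 0x37 (blk 6, set 2) → L1-HIT  vc=[]
7: 0x6b (blk 13, set 1) → L1-HIT  vc=[]
8: 0x68 (blk 13, set 1) → L1-HIT  vc=[]
9: 0x6b (blk 13, set 1) → L1-HIT  vc=[]
10: 0x33 (blk 6, set 2) → L1-HIT  vc=[]
11: 0x34 (blk 6, set 2) → L1-HIT  vc=[]
12: 0x30 (blk 6, set 2) → L1-HIT  vc=[]
13: 0x31 (blk 6, set 2) → L1-HIT  vc=[]
14: 0x2b (blk 5, set 1) → MISS  vc=[13]
15: 0x4e (blk 9, set 1) → MISS  vc=[13, 5]
16: 0x2c (blk 5, set 1) → VC-HIT  vc=[13, 9]
17: 0x35 (blk 6, set 2) → L1-HIT  vc=[13, 9]
18: 0x57 (blk 10, set 2) → MISS  vc=[13, 9, 6]
19: 0x30 (blk 6, set 2) → VC-HIT  vc=[13, 9, 10]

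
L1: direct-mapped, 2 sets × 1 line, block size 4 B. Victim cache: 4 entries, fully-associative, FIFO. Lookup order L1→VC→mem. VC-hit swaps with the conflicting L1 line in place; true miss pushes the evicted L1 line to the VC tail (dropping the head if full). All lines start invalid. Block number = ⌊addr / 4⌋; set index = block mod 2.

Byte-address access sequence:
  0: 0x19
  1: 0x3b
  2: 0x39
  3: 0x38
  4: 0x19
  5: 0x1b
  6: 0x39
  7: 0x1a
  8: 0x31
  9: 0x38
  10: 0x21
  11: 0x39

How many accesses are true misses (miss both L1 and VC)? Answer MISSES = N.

0: 0x19 (blk 6, set 0) → MISS  vc=[]
1: 0x3b (blk 14, set 0) → MISS  vc=[6]
2: 0x39 (blk 14, set 0) → L1-HIT  vc=[6]
3: 0x38 (blk 14, set 0) → L1-HIT  vc=[6]
4: 0x19 (blk 6, set 0) → VC-HIT  vc=[14]
5: 0x1b (blk 6, set 0) → L1-HIT  vc=[14]
6: 0x39 (blk 14, set 0) → VC-HIT  vc=[6]
7: 0x1a (blk 6, set 0) → VC-HIT  vc=[14]
8: 0x31 (blk 12, set 0) → MISS  vc=[14, 6]
9: 0x38 (blk 14, set 0) → VC-HIT  vc=[12, 6]
10: 0x21 (blk 8, set 0) → MISS  vc=[12, 6, 14]
11: 0x39 (blk 14, set 0) → VC-HIT  vc=[12, 6, 8]

MISSES = 4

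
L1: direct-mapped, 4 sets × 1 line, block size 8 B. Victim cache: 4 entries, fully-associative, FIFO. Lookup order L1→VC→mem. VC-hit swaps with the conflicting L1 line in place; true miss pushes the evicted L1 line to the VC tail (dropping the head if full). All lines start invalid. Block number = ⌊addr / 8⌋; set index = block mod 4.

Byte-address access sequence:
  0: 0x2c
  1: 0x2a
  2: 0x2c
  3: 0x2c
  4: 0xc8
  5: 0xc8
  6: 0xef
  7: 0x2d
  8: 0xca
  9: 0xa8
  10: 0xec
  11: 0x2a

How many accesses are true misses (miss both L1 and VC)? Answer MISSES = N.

0: 0x2c (blk 5, set 1) → MISS  vc=[]
1: 0x2a (blk 5, set 1) → L1-HIT  vc=[]
2: 0x2c (blk 5, set 1) → L1-HIT  vc=[]
3: 0x2c (blk 5, set 1) → L1-HIT  vc=[]
4: 0xc8 (blk 25, set 1) → MISS  vc=[5]
5: 0xc8 (blk 25, set 1) → L1-HIT  vc=[5]
6: 0xef (blk 29, set 1) → MISS  vc=[5, 25]
7: 0x2d (blk 5, set 1) → VC-HIT  vc=[29, 25]
8: 0xca (blk 25, set 1) → VC-HIT  vc=[29, 5]
9: 0xa8 (blk 21, set 1) → MISS  vc=[29, 5, 25]
10: 0xec (blk 29, set 1) → VC-HIT  vc=[21, 5, 25]
11: 0x2a (blk 5, set 1) → VC-HIT  vc=[21, 29, 25]

MISSES = 4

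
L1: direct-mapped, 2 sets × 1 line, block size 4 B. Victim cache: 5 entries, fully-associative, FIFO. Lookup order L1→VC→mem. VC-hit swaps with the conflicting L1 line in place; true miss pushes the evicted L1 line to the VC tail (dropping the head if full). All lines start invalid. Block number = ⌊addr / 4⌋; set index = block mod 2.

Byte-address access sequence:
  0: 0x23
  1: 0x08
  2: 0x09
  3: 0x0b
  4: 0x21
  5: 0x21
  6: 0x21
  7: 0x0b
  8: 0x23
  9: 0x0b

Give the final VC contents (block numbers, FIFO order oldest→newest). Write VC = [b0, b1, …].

  [0] addr=0x23 blk=8 s=0: MISS | VC []
  [1] addr=0x8 blk=2 s=0: MISS | VC [8]
  [2] addr=0x9 blk=2 s=0: L1-HIT | VC [8]
  [3] addr=0xb blk=2 s=0: L1-HIT | VC [8]
  [4] addr=0x21 blk=8 s=0: VC-HIT | VC [2]
  [5] addr=0x21 blk=8 s=0: L1-HIT | VC [2]
  [6] addr=0x21 blk=8 s=0: L1-HIT | VC [2]
  [7] addr=0xb blk=2 s=0: VC-HIT | VC [8]
  [8] addr=0x23 blk=8 s=0: VC-HIT | VC [2]
  [9] addr=0xb blk=2 s=0: VC-HIT | VC [8]

VC = [8]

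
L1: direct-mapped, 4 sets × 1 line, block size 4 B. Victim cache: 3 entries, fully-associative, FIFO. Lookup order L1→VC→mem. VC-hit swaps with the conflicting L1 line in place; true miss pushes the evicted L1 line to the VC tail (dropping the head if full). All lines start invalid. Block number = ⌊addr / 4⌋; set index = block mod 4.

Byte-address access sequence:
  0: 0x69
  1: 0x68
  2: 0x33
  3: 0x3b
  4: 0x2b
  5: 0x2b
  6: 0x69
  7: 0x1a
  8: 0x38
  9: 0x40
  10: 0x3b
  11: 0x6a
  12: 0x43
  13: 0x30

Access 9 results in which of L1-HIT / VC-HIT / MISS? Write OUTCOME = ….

OUTCOME = MISS

0: 0x69 (blk 26, set 2) → MISS  vc=[]
1: 0x68 (blk 26, set 2) → L1-HIT  vc=[]
2: 0x33 (blk 12, set 0) → MISS  vc=[]
3: 0x3b (blk 14, set 2) → MISS  vc=[26]
4: 0x2b (blk 10, set 2) → MISS  vc=[26, 14]
5: 0x2b (blk 10, set 2) → L1-HIT  vc=[26, 14]
6: 0x69 (blk 26, set 2) → VC-HIT  vc=[10, 14]
7: 0x1a (blk 6, set 2) → MISS  vc=[10, 14, 26]
8: 0x38 (blk 14, set 2) → VC-HIT  vc=[10, 6, 26]
9: 0x40 (blk 16, set 0) → MISS  vc=[6, 26, 12]
10: 0x3b (blk 14, set 2) → L1-HIT  vc=[6, 26, 12]
11: 0x6a (blk 26, set 2) → VC-HIT  vc=[6, 14, 12]
12: 0x43 (blk 16, set 0) → L1-HIT  vc=[6, 14, 12]
13: 0x30 (blk 12, set 0) → VC-HIT  vc=[6, 14, 16]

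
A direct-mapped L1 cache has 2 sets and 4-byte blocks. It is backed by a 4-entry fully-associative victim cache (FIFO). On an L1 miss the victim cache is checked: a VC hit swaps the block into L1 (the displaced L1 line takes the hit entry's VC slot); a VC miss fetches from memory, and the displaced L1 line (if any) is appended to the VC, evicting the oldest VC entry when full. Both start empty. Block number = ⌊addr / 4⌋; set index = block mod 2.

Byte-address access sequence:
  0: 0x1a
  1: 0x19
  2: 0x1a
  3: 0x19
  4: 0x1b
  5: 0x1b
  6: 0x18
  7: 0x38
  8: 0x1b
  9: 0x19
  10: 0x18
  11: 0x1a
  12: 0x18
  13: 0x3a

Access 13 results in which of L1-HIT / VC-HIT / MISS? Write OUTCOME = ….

OUTCOME = VC-HIT

#0 0x1a→b6/s0 MISS; vc=[]
#1 0x19→b6/s0 L1-HIT; vc=[]
#2 0x1a→b6/s0 L1-HIT; vc=[]
#3 0x19→b6/s0 L1-HIT; vc=[]
#4 0x1b→b6/s0 L1-HIT; vc=[]
#5 0x1b→b6/s0 L1-HIT; vc=[]
#6 0x18→b6/s0 L1-HIT; vc=[]
#7 0x38→b14/s0 MISS; vc=[6]
#8 0x1b→b6/s0 VC-HIT; vc=[14]
#9 0x19→b6/s0 L1-HIT; vc=[14]
#10 0x18→b6/s0 L1-HIT; vc=[14]
#11 0x1a→b6/s0 L1-HIT; vc=[14]
#12 0x18→b6/s0 L1-HIT; vc=[14]
#13 0x3a→b14/s0 VC-HIT; vc=[6]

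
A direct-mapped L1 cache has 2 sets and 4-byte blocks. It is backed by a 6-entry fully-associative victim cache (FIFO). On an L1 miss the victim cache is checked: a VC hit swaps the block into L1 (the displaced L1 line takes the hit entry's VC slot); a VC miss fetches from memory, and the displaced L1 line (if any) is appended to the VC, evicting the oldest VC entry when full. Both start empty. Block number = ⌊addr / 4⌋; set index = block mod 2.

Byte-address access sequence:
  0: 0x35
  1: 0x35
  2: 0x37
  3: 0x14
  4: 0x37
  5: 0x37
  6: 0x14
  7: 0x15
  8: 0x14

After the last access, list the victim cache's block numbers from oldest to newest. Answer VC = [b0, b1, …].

#0 0x35→b13/s1 MISS; vc=[]
#1 0x35→b13/s1 L1-HIT; vc=[]
#2 0x37→b13/s1 L1-HIT; vc=[]
#3 0x14→b5/s1 MISS; vc=[13]
#4 0x37→b13/s1 VC-HIT; vc=[5]
#5 0x37→b13/s1 L1-HIT; vc=[5]
#6 0x14→b5/s1 VC-HIT; vc=[13]
#7 0x15→b5/s1 L1-HIT; vc=[13]
#8 0x14→b5/s1 L1-HIT; vc=[13]

VC = [13]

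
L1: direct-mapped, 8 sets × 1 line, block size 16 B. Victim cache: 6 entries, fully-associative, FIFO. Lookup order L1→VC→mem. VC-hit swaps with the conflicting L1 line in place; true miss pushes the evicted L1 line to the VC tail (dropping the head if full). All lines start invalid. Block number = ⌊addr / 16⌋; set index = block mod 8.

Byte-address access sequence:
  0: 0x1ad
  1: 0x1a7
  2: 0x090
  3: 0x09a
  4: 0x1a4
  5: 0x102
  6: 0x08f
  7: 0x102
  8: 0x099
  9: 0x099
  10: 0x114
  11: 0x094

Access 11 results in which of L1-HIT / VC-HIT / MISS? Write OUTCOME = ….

  [0] addr=0x1ad blk=26 s=2: MISS | VC []
  [1] addr=0x1a7 blk=26 s=2: L1-HIT | VC []
  [2] addr=0x90 blk=9 s=1: MISS | VC []
  [3] addr=0x9a blk=9 s=1: L1-HIT | VC []
  [4] addr=0x1a4 blk=26 s=2: L1-HIT | VC []
  [5] addr=0x102 blk=16 s=0: MISS | VC []
  [6] addr=0x8f blk=8 s=0: MISS | VC [16]
  [7] addr=0x102 blk=16 s=0: VC-HIT | VC [8]
  [8] addr=0x99 blk=9 s=1: L1-HIT | VC [8]
  [9] addr=0x99 blk=9 s=1: L1-HIT | VC [8]
  [10] addr=0x114 blk=17 s=1: MISS | VC [8, 9]
  [11] addr=0x94 blk=9 s=1: VC-HIT | VC [8, 17]

OUTCOME = VC-HIT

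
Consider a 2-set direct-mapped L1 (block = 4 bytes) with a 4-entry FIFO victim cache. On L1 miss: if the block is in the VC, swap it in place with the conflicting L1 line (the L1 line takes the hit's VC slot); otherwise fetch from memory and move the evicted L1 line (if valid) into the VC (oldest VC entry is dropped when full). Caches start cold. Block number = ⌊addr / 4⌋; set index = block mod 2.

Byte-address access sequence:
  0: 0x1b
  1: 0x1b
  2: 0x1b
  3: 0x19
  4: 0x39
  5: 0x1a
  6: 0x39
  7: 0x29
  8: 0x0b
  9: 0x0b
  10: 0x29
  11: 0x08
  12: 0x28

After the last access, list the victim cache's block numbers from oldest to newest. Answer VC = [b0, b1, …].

VC = [6, 14, 2]

  [0] addr=0x1b blk=6 s=0: MISS | VC []
  [1] addr=0x1b blk=6 s=0: L1-HIT | VC []
  [2] addr=0x1b blk=6 s=0: L1-HIT | VC []
  [3] addr=0x19 blk=6 s=0: L1-HIT | VC []
  [4] addr=0x39 blk=14 s=0: MISS | VC [6]
  [5] addr=0x1a blk=6 s=0: VC-HIT | VC [14]
  [6] addr=0x39 blk=14 s=0: VC-HIT | VC [6]
  [7] addr=0x29 blk=10 s=0: MISS | VC [6, 14]
  [8] addr=0xb blk=2 s=0: MISS | VC [6, 14, 10]
  [9] addr=0xb blk=2 s=0: L1-HIT | VC [6, 14, 10]
  [10] addr=0x29 blk=10 s=0: VC-HIT | VC [6, 14, 2]
  [11] addr=0x8 blk=2 s=0: VC-HIT | VC [6, 14, 10]
  [12] addr=0x28 blk=10 s=0: VC-HIT | VC [6, 14, 2]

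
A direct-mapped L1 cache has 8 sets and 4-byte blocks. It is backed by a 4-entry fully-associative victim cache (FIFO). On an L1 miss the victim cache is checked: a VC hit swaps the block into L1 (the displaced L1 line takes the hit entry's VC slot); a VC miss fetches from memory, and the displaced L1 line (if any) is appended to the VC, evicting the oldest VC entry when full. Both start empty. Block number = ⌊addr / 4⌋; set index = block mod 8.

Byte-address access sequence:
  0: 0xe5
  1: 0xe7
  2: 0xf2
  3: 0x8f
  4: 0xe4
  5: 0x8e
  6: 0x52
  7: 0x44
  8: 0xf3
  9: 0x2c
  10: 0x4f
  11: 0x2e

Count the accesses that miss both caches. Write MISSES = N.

  [0] addr=0xe5 blk=57 s=1: MISS | VC []
  [1] addr=0xe7 blk=57 s=1: L1-HIT | VC []
  [2] addr=0xf2 blk=60 s=4: MISS | VC []
  [3] addr=0x8f blk=35 s=3: MISS | VC []
  [4] addr=0xe4 blk=57 s=1: L1-HIT | VC []
  [5] addr=0x8e blk=35 s=3: L1-HIT | VC []
  [6] addr=0x52 blk=20 s=4: MISS | VC [60]
  [7] addr=0x44 blk=17 s=1: MISS | VC [60, 57]
  [8] addr=0xf3 blk=60 s=4: VC-HIT | VC [20, 57]
  [9] addr=0x2c blk=11 s=3: MISS | VC [20, 57, 35]
  [10] addr=0x4f blk=19 s=3: MISS | VC [20, 57, 35, 11]
  [11] addr=0x2e blk=11 s=3: VC-HIT | VC [20, 57, 35, 19]

MISSES = 7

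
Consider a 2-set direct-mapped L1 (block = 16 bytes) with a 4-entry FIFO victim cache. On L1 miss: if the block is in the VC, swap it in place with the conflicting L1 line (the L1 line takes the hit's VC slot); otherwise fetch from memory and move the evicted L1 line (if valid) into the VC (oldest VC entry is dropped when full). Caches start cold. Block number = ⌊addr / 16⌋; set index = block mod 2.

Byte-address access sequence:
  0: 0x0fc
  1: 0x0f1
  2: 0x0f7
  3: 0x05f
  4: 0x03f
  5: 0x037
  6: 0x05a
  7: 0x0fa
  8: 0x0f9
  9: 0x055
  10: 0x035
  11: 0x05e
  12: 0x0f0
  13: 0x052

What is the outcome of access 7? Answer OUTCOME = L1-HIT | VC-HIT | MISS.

0: 0xfc (blk 15, set 1) → MISS  vc=[]
1: 0xf1 (blk 15, set 1) → L1-HIT  vc=[]
2: 0xf7 (blk 15, set 1) → L1-HIT  vc=[]
3: 0x5f (blk 5, set 1) → MISS  vc=[15]
4: 0x3f (blk 3, set 1) → MISS  vc=[15, 5]
5: 0x37 (blk 3, set 1) → L1-HIT  vc=[15, 5]
6: 0x5a (blk 5, set 1) → VC-HIT  vc=[15, 3]
7: 0xfa (blk 15, set 1) → VC-HIT  vc=[5, 3]
8: 0xf9 (blk 15, set 1) → L1-HIT  vc=[5, 3]
9: 0x55 (blk 5, set 1) → VC-HIT  vc=[15, 3]
10: 0x35 (blk 3, set 1) → VC-HIT  vc=[15, 5]
11: 0x5e (blk 5, set 1) → VC-HIT  vc=[15, 3]
12: 0xf0 (blk 15, set 1) → VC-HIT  vc=[5, 3]
13: 0x52 (blk 5, set 1) → VC-HIT  vc=[15, 3]

OUTCOME = VC-HIT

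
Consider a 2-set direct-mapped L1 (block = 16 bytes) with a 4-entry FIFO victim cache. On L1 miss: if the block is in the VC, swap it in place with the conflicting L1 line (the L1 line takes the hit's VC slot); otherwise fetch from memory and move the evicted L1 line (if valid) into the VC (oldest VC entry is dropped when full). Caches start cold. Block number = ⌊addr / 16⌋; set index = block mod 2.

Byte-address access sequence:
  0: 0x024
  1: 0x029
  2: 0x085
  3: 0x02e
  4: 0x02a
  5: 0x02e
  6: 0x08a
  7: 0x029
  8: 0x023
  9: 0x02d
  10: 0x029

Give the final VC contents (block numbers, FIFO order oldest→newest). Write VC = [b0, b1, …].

  [0] addr=0x24 blk=2 s=0: MISS | VC []
  [1] addr=0x29 blk=2 s=0: L1-HIT | VC []
  [2] addr=0x85 blk=8 s=0: MISS | VC [2]
  [3] addr=0x2e blk=2 s=0: VC-HIT | VC [8]
  [4] addr=0x2a blk=2 s=0: L1-HIT | VC [8]
  [5] addr=0x2e blk=2 s=0: L1-HIT | VC [8]
  [6] addr=0x8a blk=8 s=0: VC-HIT | VC [2]
  [7] addr=0x29 blk=2 s=0: VC-HIT | VC [8]
  [8] addr=0x23 blk=2 s=0: L1-HIT | VC [8]
  [9] addr=0x2d blk=2 s=0: L1-HIT | VC [8]
  [10] addr=0x29 blk=2 s=0: L1-HIT | VC [8]

VC = [8]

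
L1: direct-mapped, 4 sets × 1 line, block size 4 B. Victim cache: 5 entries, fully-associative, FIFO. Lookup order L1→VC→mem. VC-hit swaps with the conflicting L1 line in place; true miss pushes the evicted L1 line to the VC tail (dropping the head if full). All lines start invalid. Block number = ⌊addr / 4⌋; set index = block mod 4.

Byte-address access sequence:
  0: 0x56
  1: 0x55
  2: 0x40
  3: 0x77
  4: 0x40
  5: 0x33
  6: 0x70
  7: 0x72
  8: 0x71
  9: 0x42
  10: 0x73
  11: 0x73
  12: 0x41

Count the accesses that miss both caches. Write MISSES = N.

#0 0x56→b21/s1 MISS; vc=[]
#1 0x55→b21/s1 L1-HIT; vc=[]
#2 0x40→b16/s0 MISS; vc=[]
#3 0x77→b29/s1 MISS; vc=[21]
#4 0x40→b16/s0 L1-HIT; vc=[21]
#5 0x33→b12/s0 MISS; vc=[21,16]
#6 0x70→b28/s0 MISS; vc=[21,16,12]
#7 0x72→b28/s0 L1-HIT; vc=[21,16,12]
#8 0x71→b28/s0 L1-HIT; vc=[21,16,12]
#9 0x42→b16/s0 VC-HIT; vc=[21,28,12]
#10 0x73→b28/s0 VC-HIT; vc=[21,16,12]
#11 0x73→b28/s0 L1-HIT; vc=[21,16,12]
#12 0x41→b16/s0 VC-HIT; vc=[21,28,12]

MISSES = 5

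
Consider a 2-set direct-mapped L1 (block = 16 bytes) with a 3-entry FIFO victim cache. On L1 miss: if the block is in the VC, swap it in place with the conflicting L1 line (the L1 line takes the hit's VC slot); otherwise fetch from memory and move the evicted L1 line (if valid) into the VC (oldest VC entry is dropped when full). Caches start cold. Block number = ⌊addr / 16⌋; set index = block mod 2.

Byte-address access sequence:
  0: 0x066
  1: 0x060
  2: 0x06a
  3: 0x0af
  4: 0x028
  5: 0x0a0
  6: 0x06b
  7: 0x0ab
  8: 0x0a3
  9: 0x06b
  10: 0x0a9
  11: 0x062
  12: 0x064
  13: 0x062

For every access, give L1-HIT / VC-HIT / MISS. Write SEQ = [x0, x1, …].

0: 0x66 (blk 6, set 0) → MISS  vc=[]
1: 0x60 (blk 6, set 0) → L1-HIT  vc=[]
2: 0x6a (blk 6, set 0) → L1-HIT  vc=[]
3: 0xaf (blk 10, set 0) → MISS  vc=[6]
4: 0x28 (blk 2, set 0) → MISS  vc=[6, 10]
5: 0xa0 (blk 10, set 0) → VC-HIT  vc=[6, 2]
6: 0x6b (blk 6, set 0) → VC-HIT  vc=[10, 2]
7: 0xab (blk 10, set 0) → VC-HIT  vc=[6, 2]
8: 0xa3 (blk 10, set 0) → L1-HIT  vc=[6, 2]
9: 0x6b (blk 6, set 0) → VC-HIT  vc=[10, 2]
10: 0xa9 (blk 10, set 0) → VC-HIT  vc=[6, 2]
11: 0x62 (blk 6, set 0) → VC-HIT  vc=[10, 2]
12: 0x64 (blk 6, set 0) → L1-HIT  vc=[10, 2]
13: 0x62 (blk 6, set 0) → L1-HIT  vc=[10, 2]

SEQ = [MISS, L1-HIT, L1-HIT, MISS, MISS, VC-HIT, VC-HIT, VC-HIT, L1-HIT, VC-HIT, VC-HIT, VC-HIT, L1-HIT, L1-HIT]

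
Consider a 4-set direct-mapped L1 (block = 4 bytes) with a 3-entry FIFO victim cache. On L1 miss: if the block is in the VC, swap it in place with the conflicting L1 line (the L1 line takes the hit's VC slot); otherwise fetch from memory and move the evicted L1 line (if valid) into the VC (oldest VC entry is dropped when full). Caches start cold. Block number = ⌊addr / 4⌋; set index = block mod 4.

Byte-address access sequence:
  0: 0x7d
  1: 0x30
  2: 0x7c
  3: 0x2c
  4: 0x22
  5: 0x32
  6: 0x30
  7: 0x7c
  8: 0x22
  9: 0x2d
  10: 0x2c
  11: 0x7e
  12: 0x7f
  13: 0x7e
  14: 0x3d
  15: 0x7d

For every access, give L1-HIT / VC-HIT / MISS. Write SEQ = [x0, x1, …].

  [0] addr=0x7d blk=31 s=3: MISS | VC []
  [1] addr=0x30 blk=12 s=0: MISS | VC []
  [2] addr=0x7c blk=31 s=3: L1-HIT | VC []
  [3] addr=0x2c blk=11 s=3: MISS | VC [31]
  [4] addr=0x22 blk=8 s=0: MISS | VC [31, 12]
  [5] addr=0x32 blk=12 s=0: VC-HIT | VC [31, 8]
  [6] addr=0x30 blk=12 s=0: L1-HIT | VC [31, 8]
  [7] addr=0x7c blk=31 s=3: VC-HIT | VC [11, 8]
  [8] addr=0x22 blk=8 s=0: VC-HIT | VC [11, 12]
  [9] addr=0x2d blk=11 s=3: VC-HIT | VC [31, 12]
  [10] addr=0x2c blk=11 s=3: L1-HIT | VC [31, 12]
  [11] addr=0x7e blk=31 s=3: VC-HIT | VC [11, 12]
  [12] addr=0x7f blk=31 s=3: L1-HIT | VC [11, 12]
  [13] addr=0x7e blk=31 s=3: L1-HIT | VC [11, 12]
  [14] addr=0x3d blk=15 s=3: MISS | VC [11, 12, 31]
  [15] addr=0x7d blk=31 s=3: VC-HIT | VC [11, 12, 15]

SEQ = [MISS, MISS, L1-HIT, MISS, MISS, VC-HIT, L1-HIT, VC-HIT, VC-HIT, VC-HIT, L1-HIT, VC-HIT, L1-HIT, L1-HIT, MISS, VC-HIT]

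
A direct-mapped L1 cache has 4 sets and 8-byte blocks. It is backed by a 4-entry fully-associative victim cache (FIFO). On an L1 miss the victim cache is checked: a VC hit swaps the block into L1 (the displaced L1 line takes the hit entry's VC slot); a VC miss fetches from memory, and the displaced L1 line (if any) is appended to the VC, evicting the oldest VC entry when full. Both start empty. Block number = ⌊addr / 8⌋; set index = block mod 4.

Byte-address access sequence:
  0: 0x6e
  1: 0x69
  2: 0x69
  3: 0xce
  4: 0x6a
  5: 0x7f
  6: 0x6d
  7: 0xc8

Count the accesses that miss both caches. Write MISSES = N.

MISSES = 3

  [0] addr=0x6e blk=13 s=1: MISS | VC []
  [1] addr=0x69 blk=13 s=1: L1-HIT | VC []
  [2] addr=0x69 blk=13 s=1: L1-HIT | VC []
  [3] addr=0xce blk=25 s=1: MISS | VC [13]
  [4] addr=0x6a blk=13 s=1: VC-HIT | VC [25]
  [5] addr=0x7f blk=15 s=3: MISS | VC [25]
  [6] addr=0x6d blk=13 s=1: L1-HIT | VC [25]
  [7] addr=0xc8 blk=25 s=1: VC-HIT | VC [13]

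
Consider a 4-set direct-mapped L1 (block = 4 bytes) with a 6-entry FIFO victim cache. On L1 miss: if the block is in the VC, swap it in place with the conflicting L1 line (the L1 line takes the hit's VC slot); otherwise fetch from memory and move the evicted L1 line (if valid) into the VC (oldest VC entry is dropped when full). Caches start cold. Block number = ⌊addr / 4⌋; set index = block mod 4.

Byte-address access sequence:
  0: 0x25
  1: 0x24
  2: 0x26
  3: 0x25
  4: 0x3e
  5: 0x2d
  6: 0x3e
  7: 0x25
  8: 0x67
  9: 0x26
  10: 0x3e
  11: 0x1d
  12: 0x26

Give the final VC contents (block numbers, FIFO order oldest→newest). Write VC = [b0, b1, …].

#0 0x25→b9/s1 MISS; vc=[]
#1 0x24→b9/s1 L1-HIT; vc=[]
#2 0x26→b9/s1 L1-HIT; vc=[]
#3 0x25→b9/s1 L1-HIT; vc=[]
#4 0x3e→b15/s3 MISS; vc=[]
#5 0x2d→b11/s3 MISS; vc=[15]
#6 0x3e→b15/s3 VC-HIT; vc=[11]
#7 0x25→b9/s1 L1-HIT; vc=[11]
#8 0x67→b25/s1 MISS; vc=[11,9]
#9 0x26→b9/s1 VC-HIT; vc=[11,25]
#10 0x3e→b15/s3 L1-HIT; vc=[11,25]
#11 0x1d→b7/s3 MISS; vc=[11,25,15]
#12 0x26→b9/s1 L1-HIT; vc=[11,25,15]

VC = [11, 25, 15]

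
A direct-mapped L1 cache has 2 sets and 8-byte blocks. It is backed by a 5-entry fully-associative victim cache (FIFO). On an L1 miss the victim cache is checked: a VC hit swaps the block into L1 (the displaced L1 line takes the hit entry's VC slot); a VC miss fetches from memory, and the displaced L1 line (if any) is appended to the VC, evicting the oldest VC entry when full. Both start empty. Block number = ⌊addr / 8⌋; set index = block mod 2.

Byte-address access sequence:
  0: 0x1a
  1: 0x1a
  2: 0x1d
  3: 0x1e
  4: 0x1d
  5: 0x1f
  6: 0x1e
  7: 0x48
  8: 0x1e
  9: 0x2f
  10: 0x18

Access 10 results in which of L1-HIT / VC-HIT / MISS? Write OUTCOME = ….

#0 0x1a→b3/s1 MISS; vc=[]
#1 0x1a→b3/s1 L1-HIT; vc=[]
#2 0x1d→b3/s1 L1-HIT; vc=[]
#3 0x1e→b3/s1 L1-HIT; vc=[]
#4 0x1d→b3/s1 L1-HIT; vc=[]
#5 0x1f→b3/s1 L1-HIT; vc=[]
#6 0x1e→b3/s1 L1-HIT; vc=[]
#7 0x48→b9/s1 MISS; vc=[3]
#8 0x1e→b3/s1 VC-HIT; vc=[9]
#9 0x2f→b5/s1 MISS; vc=[9,3]
#10 0x18→b3/s1 VC-HIT; vc=[9,5]

OUTCOME = VC-HIT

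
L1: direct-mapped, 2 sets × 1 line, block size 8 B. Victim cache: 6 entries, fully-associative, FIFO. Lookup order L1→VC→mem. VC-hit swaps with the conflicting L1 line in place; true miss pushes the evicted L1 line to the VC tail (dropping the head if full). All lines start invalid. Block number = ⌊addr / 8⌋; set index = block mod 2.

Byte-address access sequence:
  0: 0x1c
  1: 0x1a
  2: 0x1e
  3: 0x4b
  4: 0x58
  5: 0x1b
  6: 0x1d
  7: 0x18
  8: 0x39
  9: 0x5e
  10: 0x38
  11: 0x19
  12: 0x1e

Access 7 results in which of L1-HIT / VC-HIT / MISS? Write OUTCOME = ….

OUTCOME = L1-HIT

  [0] addr=0x1c blk=3 s=1: MISS | VC []
  [1] addr=0x1a blk=3 s=1: L1-HIT | VC []
  [2] addr=0x1e blk=3 s=1: L1-HIT | VC []
  [3] addr=0x4b blk=9 s=1: MISS | VC [3]
  [4] addr=0x58 blk=11 s=1: MISS | VC [3, 9]
  [5] addr=0x1b blk=3 s=1: VC-HIT | VC [11, 9]
  [6] addr=0x1d blk=3 s=1: L1-HIT | VC [11, 9]
  [7] addr=0x18 blk=3 s=1: L1-HIT | VC [11, 9]
  [8] addr=0x39 blk=7 s=1: MISS | VC [11, 9, 3]
  [9] addr=0x5e blk=11 s=1: VC-HIT | VC [7, 9, 3]
  [10] addr=0x38 blk=7 s=1: VC-HIT | VC [11, 9, 3]
  [11] addr=0x19 blk=3 s=1: VC-HIT | VC [11, 9, 7]
  [12] addr=0x1e blk=3 s=1: L1-HIT | VC [11, 9, 7]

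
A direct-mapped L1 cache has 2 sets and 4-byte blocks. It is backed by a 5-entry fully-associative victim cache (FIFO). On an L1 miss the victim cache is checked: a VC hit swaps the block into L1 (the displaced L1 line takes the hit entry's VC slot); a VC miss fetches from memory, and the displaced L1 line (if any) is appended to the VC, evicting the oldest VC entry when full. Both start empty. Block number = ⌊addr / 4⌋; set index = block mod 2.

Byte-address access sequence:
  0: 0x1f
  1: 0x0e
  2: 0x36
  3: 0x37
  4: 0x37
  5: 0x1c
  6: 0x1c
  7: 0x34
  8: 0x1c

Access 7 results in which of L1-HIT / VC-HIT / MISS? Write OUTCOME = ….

  [0] addr=0x1f blk=7 s=1: MISS | VC []
  [1] addr=0xe blk=3 s=1: MISS | VC [7]
  [2] addr=0x36 blk=13 s=1: MISS | VC [7, 3]
  [3] addr=0x37 blk=13 s=1: L1-HIT | VC [7, 3]
  [4] addr=0x37 blk=13 s=1: L1-HIT | VC [7, 3]
  [5] addr=0x1c blk=7 s=1: VC-HIT | VC [13, 3]
  [6] addr=0x1c blk=7 s=1: L1-HIT | VC [13, 3]
  [7] addr=0x34 blk=13 s=1: VC-HIT | VC [7, 3]
  [8] addr=0x1c blk=7 s=1: VC-HIT | VC [13, 3]

OUTCOME = VC-HIT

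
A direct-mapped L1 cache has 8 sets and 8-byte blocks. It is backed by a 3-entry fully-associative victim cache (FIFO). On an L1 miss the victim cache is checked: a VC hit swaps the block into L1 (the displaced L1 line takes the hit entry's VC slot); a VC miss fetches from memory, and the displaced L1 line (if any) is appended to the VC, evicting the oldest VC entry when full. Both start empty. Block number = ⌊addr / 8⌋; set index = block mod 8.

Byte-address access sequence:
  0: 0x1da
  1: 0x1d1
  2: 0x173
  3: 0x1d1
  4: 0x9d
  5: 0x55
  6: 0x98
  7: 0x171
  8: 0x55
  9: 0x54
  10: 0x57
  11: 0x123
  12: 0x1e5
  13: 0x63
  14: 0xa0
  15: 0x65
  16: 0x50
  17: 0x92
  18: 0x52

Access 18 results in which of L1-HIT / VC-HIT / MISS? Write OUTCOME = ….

  [0] addr=0x1da blk=59 s=3: MISS | VC []
  [1] addr=0x1d1 blk=58 s=2: MISS | VC []
  [2] addr=0x173 blk=46 s=6: MISS | VC []
  [3] addr=0x1d1 blk=58 s=2: L1-HIT | VC []
  [4] addr=0x9d blk=19 s=3: MISS | VC [59]
  [5] addr=0x55 blk=10 s=2: MISS | VC [59, 58]
  [6] addr=0x98 blk=19 s=3: L1-HIT | VC [59, 58]
  [7] addr=0x171 blk=46 s=6: L1-HIT | VC [59, 58]
  [8] addr=0x55 blk=10 s=2: L1-HIT | VC [59, 58]
  [9] addr=0x54 blk=10 s=2: L1-HIT | VC [59, 58]
  [10] addr=0x57 blk=10 s=2: L1-HIT | VC [59, 58]
  [11] addr=0x123 blk=36 s=4: MISS | VC [59, 58]
  [12] addr=0x1e5 blk=60 s=4: MISS | VC [59, 58, 36]
  [13] addr=0x63 blk=12 s=4: MISS | VC [58, 36, 60]
  [14] addr=0xa0 blk=20 s=4: MISS | VC [36, 60, 12]
  [15] addr=0x65 blk=12 s=4: VC-HIT | VC [36, 60, 20]
  [16] addr=0x50 blk=10 s=2: L1-HIT | VC [36, 60, 20]
  [17] addr=0x92 blk=18 s=2: MISS | VC [60, 20, 10]
  [18] addr=0x52 blk=10 s=2: VC-HIT | VC [60, 20, 18]

OUTCOME = VC-HIT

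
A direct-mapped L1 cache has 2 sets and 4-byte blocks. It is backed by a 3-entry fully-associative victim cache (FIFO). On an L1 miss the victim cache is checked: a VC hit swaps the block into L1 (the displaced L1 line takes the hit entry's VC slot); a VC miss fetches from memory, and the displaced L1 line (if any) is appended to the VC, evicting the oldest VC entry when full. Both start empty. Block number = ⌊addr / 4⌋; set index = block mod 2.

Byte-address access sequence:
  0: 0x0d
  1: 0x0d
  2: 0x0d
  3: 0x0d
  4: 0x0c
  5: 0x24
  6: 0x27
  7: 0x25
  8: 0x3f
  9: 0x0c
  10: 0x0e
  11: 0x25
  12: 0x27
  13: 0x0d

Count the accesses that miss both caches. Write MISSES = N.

#0 0xd→b3/s1 MISS; vc=[]
#1 0xd→b3/s1 L1-HIT; vc=[]
#2 0xd→b3/s1 L1-HIT; vc=[]
#3 0xd→b3/s1 L1-HIT; vc=[]
#4 0xc→b3/s1 L1-HIT; vc=[]
#5 0x24→b9/s1 MISS; vc=[3]
#6 0x27→b9/s1 L1-HIT; vc=[3]
#7 0x25→b9/s1 L1-HIT; vc=[3]
#8 0x3f→b15/s1 MISS; vc=[3,9]
#9 0xc→b3/s1 VC-HIT; vc=[15,9]
#10 0xe→b3/s1 L1-HIT; vc=[15,9]
#11 0x25→b9/s1 VC-HIT; vc=[15,3]
#12 0x27→b9/s1 L1-HIT; vc=[15,3]
#13 0xd→b3/s1 VC-HIT; vc=[15,9]

MISSES = 3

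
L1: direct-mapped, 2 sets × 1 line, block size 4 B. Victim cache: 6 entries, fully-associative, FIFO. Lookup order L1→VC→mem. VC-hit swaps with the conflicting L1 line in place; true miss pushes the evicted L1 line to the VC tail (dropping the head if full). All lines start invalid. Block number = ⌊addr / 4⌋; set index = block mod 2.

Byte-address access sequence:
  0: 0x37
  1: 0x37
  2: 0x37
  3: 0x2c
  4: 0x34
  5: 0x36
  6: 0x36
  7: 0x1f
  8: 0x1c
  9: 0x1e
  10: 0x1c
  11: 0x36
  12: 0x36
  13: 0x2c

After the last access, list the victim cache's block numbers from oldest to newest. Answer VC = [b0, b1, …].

VC = [13, 7]

0: 0x37 (blk 13, set 1) → MISS  vc=[]
1: 0x37 (blk 13, set 1) → L1-HIT  vc=[]
2: 0x37 (blk 13, set 1) → L1-HIT  vc=[]
3: 0x2c (blk 11, set 1) → MISS  vc=[13]
4: 0x34 (blk 13, set 1) → VC-HIT  vc=[11]
5: 0x36 (blk 13, set 1) → L1-HIT  vc=[11]
6: 0x36 (blk 13, set 1) → L1-HIT  vc=[11]
7: 0x1f (blk 7, set 1) → MISS  vc=[11, 13]
8: 0x1c (blk 7, set 1) → L1-HIT  vc=[11, 13]
9: 0x1e (blk 7, set 1) → L1-HIT  vc=[11, 13]
10: 0x1c (blk 7, set 1) → L1-HIT  vc=[11, 13]
11: 0x36 (blk 13, set 1) → VC-HIT  vc=[11, 7]
12: 0x36 (blk 13, set 1) → L1-HIT  vc=[11, 7]
13: 0x2c (blk 11, set 1) → VC-HIT  vc=[13, 7]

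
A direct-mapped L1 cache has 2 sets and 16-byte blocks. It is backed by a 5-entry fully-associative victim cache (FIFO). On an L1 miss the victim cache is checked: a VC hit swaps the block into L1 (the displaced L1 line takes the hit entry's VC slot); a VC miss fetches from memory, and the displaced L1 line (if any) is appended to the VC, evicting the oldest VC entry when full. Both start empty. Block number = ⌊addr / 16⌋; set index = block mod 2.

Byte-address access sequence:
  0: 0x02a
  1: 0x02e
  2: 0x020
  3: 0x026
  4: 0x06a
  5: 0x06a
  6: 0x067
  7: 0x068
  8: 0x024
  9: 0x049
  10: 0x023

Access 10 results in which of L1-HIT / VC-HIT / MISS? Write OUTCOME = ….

  [0] addr=0x2a blk=2 s=0: MISS | VC []
  [1] addr=0x2e blk=2 s=0: L1-HIT | VC []
  [2] addr=0x20 blk=2 s=0: L1-HIT | VC []
  [3] addr=0x26 blk=2 s=0: L1-HIT | VC []
  [4] addr=0x6a blk=6 s=0: MISS | VC [2]
  [5] addr=0x6a blk=6 s=0: L1-HIT | VC [2]
  [6] addr=0x67 blk=6 s=0: L1-HIT | VC [2]
  [7] addr=0x68 blk=6 s=0: L1-HIT | VC [2]
  [8] addr=0x24 blk=2 s=0: VC-HIT | VC [6]
  [9] addr=0x49 blk=4 s=0: MISS | VC [6, 2]
  [10] addr=0x23 blk=2 s=0: VC-HIT | VC [6, 4]

OUTCOME = VC-HIT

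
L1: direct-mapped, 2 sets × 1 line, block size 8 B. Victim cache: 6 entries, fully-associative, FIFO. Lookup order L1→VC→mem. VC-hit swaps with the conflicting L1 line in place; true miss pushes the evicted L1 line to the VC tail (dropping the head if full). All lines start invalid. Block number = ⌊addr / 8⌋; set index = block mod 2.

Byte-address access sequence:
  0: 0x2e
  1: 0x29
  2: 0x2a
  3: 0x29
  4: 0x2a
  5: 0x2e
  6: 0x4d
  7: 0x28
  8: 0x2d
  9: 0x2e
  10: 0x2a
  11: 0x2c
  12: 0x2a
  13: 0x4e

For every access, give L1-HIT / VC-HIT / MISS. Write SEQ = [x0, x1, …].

  [0] addr=0x2e blk=5 s=1: MISS | VC []
  [1] addr=0x29 blk=5 s=1: L1-HIT | VC []
  [2] addr=0x2a blk=5 s=1: L1-HIT | VC []
  [3] addr=0x29 blk=5 s=1: L1-HIT | VC []
  [4] addr=0x2a blk=5 s=1: L1-HIT | VC []
  [5] addr=0x2e blk=5 s=1: L1-HIT | VC []
  [6] addr=0x4d blk=9 s=1: MISS | VC [5]
  [7] addr=0x28 blk=5 s=1: VC-HIT | VC [9]
  [8] addr=0x2d blk=5 s=1: L1-HIT | VC [9]
  [9] addr=0x2e blk=5 s=1: L1-HIT | VC [9]
  [10] addr=0x2a blk=5 s=1: L1-HIT | VC [9]
  [11] addr=0x2c blk=5 s=1: L1-HIT | VC [9]
  [12] addr=0x2a blk=5 s=1: L1-HIT | VC [9]
  [13] addr=0x4e blk=9 s=1: VC-HIT | VC [5]

SEQ = [MISS, L1-HIT, L1-HIT, L1-HIT, L1-HIT, L1-HIT, MISS, VC-HIT, L1-HIT, L1-HIT, L1-HIT, L1-HIT, L1-HIT, VC-HIT]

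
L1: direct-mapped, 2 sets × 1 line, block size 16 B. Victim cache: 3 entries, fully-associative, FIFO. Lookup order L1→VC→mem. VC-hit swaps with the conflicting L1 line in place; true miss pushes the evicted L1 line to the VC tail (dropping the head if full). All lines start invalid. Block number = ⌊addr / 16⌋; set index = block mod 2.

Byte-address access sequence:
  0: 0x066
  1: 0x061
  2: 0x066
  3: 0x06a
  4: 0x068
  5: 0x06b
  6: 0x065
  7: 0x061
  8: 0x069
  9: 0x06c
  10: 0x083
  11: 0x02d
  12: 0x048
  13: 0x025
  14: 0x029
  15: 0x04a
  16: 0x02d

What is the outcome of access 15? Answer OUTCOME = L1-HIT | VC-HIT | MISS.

#0 0x66→b6/s0 MISS; vc=[]
#1 0x61→b6/s0 L1-HIT; vc=[]
#2 0x66→b6/s0 L1-HIT; vc=[]
#3 0x6a→b6/s0 L1-HIT; vc=[]
#4 0x68→b6/s0 L1-HIT; vc=[]
#5 0x6b→b6/s0 L1-HIT; vc=[]
#6 0x65→b6/s0 L1-HIT; vc=[]
#7 0x61→b6/s0 L1-HIT; vc=[]
#8 0x69→b6/s0 L1-HIT; vc=[]
#9 0x6c→b6/s0 L1-HIT; vc=[]
#10 0x83→b8/s0 MISS; vc=[6]
#11 0x2d→b2/s0 MISS; vc=[6,8]
#12 0x48→b4/s0 MISS; vc=[6,8,2]
#13 0x25→b2/s0 VC-HIT; vc=[6,8,4]
#14 0x29→b2/s0 L1-HIT; vc=[6,8,4]
#15 0x4a→b4/s0 VC-HIT; vc=[6,8,2]
#16 0x2d→b2/s0 VC-HIT; vc=[6,8,4]

OUTCOME = VC-HIT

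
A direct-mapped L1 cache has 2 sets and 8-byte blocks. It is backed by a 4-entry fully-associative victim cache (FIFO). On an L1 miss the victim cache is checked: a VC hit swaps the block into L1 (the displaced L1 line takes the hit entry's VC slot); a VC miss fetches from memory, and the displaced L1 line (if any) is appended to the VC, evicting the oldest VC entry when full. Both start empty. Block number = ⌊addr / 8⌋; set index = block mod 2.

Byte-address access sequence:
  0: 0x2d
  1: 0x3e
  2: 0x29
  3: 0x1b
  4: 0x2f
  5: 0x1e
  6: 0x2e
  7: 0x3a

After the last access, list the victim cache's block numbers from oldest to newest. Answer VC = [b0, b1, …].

VC = [5, 3]

  [0] addr=0x2d blk=5 s=1: MISS | VC []
  [1] addr=0x3e blk=7 s=1: MISS | VC [5]
  [2] addr=0x29 blk=5 s=1: VC-HIT | VC [7]
  [3] addr=0x1b blk=3 s=1: MISS | VC [7, 5]
  [4] addr=0x2f blk=5 s=1: VC-HIT | VC [7, 3]
  [5] addr=0x1e blk=3 s=1: VC-HIT | VC [7, 5]
  [6] addr=0x2e blk=5 s=1: VC-HIT | VC [7, 3]
  [7] addr=0x3a blk=7 s=1: VC-HIT | VC [5, 3]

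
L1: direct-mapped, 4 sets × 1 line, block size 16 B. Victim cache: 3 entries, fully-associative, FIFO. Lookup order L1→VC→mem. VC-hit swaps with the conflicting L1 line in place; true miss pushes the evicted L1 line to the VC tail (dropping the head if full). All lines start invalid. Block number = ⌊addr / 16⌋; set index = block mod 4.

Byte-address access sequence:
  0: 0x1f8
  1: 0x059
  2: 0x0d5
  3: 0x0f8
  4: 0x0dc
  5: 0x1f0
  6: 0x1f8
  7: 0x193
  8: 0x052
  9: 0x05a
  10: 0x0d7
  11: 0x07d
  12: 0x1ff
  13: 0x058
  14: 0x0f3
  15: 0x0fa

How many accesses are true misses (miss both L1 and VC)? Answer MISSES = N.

MISSES = 6

  [0] addr=0x1f8 blk=31 s=3: MISS | VC []
  [1] addr=0x59 blk=5 s=1: MISS | VC []
  [2] addr=0xd5 blk=13 s=1: MISS | VC [5]
  [3] addr=0xf8 blk=15 s=3: MISS | VC [5, 31]
  [4] addr=0xdc blk=13 s=1: L1-HIT | VC [5, 31]
  [5] addr=0x1f0 blk=31 s=3: VC-HIT | VC [5, 15]
  [6] addr=0x1f8 blk=31 s=3: L1-HIT | VC [5, 15]
  [7] addr=0x193 blk=25 s=1: MISS | VC [5, 15, 13]
  [8] addr=0x52 blk=5 s=1: VC-HIT | VC [25, 15, 13]
  [9] addr=0x5a blk=5 s=1: L1-HIT | VC [25, 15, 13]
  [10] addr=0xd7 blk=13 s=1: VC-HIT | VC [25, 15, 5]
  [11] addr=0x7d blk=7 s=3: MISS | VC [15, 5, 31]
  [12] addr=0x1ff blk=31 s=3: VC-HIT | VC [15, 5, 7]
  [13] addr=0x58 blk=5 s=1: VC-HIT | VC [15, 13, 7]
  [14] addr=0xf3 blk=15 s=3: VC-HIT | VC [31, 13, 7]
  [15] addr=0xfa blk=15 s=3: L1-HIT | VC [31, 13, 7]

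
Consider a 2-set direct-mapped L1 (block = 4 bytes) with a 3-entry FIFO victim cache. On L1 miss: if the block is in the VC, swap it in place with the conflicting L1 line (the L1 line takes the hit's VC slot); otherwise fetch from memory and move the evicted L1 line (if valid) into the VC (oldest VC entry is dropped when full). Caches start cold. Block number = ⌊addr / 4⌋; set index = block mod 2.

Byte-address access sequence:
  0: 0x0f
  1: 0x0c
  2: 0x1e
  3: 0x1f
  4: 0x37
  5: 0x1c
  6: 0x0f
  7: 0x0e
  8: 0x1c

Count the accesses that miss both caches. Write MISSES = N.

MISSES = 3

#0 0xf→b3/s1 MISS; vc=[]
#1 0xc→b3/s1 L1-HIT; vc=[]
#2 0x1e→b7/s1 MISS; vc=[3]
#3 0x1f→b7/s1 L1-HIT; vc=[3]
#4 0x37→b13/s1 MISS; vc=[3,7]
#5 0x1c→b7/s1 VC-HIT; vc=[3,13]
#6 0xf→b3/s1 VC-HIT; vc=[7,13]
#7 0xe→b3/s1 L1-HIT; vc=[7,13]
#8 0x1c→b7/s1 VC-HIT; vc=[3,13]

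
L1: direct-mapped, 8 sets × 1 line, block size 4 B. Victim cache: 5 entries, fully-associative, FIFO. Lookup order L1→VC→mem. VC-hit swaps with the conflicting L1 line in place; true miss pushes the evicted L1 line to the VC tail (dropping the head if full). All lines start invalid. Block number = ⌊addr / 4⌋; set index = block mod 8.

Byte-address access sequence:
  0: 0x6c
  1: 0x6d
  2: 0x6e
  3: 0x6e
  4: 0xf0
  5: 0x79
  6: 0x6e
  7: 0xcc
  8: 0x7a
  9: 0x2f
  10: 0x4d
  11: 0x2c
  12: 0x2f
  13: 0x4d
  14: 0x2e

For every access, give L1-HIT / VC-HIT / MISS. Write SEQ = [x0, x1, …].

SEQ = [MISS, L1-HIT, L1-HIT, L1-HIT, MISS, MISS, L1-HIT, MISS, L1-HIT, MISS, MISS, VC-HIT, L1-HIT, VC-HIT, VC-HIT]

#0 0x6c→b27/s3 MISS; vc=[]
#1 0x6d→b27/s3 L1-HIT; vc=[]
#2 0x6e→b27/s3 L1-HIT; vc=[]
#3 0x6e→b27/s3 L1-HIT; vc=[]
#4 0xf0→b60/s4 MISS; vc=[]
#5 0x79→b30/s6 MISS; vc=[]
#6 0x6e→b27/s3 L1-HIT; vc=[]
#7 0xcc→b51/s3 MISS; vc=[27]
#8 0x7a→b30/s6 L1-HIT; vc=[27]
#9 0x2f→b11/s3 MISS; vc=[27,51]
#10 0x4d→b19/s3 MISS; vc=[27,51,11]
#11 0x2c→b11/s3 VC-HIT; vc=[27,51,19]
#12 0x2f→b11/s3 L1-HIT; vc=[27,51,19]
#13 0x4d→b19/s3 VC-HIT; vc=[27,51,11]
#14 0x2e→b11/s3 VC-HIT; vc=[27,51,19]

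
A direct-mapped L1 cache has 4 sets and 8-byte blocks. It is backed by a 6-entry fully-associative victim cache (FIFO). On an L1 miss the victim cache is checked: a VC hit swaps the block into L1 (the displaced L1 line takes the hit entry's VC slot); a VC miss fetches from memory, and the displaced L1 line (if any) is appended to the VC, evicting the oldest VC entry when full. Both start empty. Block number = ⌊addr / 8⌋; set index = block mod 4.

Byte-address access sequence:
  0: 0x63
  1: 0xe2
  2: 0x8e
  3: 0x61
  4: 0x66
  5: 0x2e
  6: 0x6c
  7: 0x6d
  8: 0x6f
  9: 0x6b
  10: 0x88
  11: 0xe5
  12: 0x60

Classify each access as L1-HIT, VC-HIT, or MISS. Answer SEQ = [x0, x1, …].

SEQ = [MISS, MISS, MISS, VC-HIT, L1-HIT, MISS, MISS, L1-HIT, L1-HIT, L1-HIT, VC-HIT, VC-HIT, VC-HIT]

#0 0x63→b12/s0 MISS; vc=[]
#1 0xe2→b28/s0 MISS; vc=[12]
#2 0x8e→b17/s1 MISS; vc=[12]
#3 0x61→b12/s0 VC-HIT; vc=[28]
#4 0x66→b12/s0 L1-HIT; vc=[28]
#5 0x2e→b5/s1 MISS; vc=[28,17]
#6 0x6c→b13/s1 MISS; vc=[28,17,5]
#7 0x6d→b13/s1 L1-HIT; vc=[28,17,5]
#8 0x6f→b13/s1 L1-HIT; vc=[28,17,5]
#9 0x6b→b13/s1 L1-HIT; vc=[28,17,5]
#10 0x88→b17/s1 VC-HIT; vc=[28,13,5]
#11 0xe5→b28/s0 VC-HIT; vc=[12,13,5]
#12 0x60→b12/s0 VC-HIT; vc=[28,13,5]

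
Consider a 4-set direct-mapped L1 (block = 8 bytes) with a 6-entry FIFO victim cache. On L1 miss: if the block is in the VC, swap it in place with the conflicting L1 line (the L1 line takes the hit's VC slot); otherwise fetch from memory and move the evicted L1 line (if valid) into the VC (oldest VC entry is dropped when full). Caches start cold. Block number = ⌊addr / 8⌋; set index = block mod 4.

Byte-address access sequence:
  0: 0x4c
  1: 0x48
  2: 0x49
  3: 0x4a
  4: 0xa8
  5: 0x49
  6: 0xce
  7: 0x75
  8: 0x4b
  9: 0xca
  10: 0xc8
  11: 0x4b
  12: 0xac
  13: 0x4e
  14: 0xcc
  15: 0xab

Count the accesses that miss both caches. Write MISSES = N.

  [0] addr=0x4c blk=9 s=1: MISS | VC []
  [1] addr=0x48 blk=9 s=1: L1-HIT | VC []
  [2] addr=0x49 blk=9 s=1: L1-HIT | VC []
  [3] addr=0x4a blk=9 s=1: L1-HIT | VC []
  [4] addr=0xa8 blk=21 s=1: MISS | VC [9]
  [5] addr=0x49 blk=9 s=1: VC-HIT | VC [21]
  [6] addr=0xce blk=25 s=1: MISS | VC [21, 9]
  [7] addr=0x75 blk=14 s=2: MISS | VC [21, 9]
  [8] addr=0x4b blk=9 s=1: VC-HIT | VC [21, 25]
  [9] addr=0xca blk=25 s=1: VC-HIT | VC [21, 9]
  [10] addr=0xc8 blk=25 s=1: L1-HIT | VC [21, 9]
  [11] addr=0x4b blk=9 s=1: VC-HIT | VC [21, 25]
  [12] addr=0xac blk=21 s=1: VC-HIT | VC [9, 25]
  [13] addr=0x4e blk=9 s=1: VC-HIT | VC [21, 25]
  [14] addr=0xcc blk=25 s=1: VC-HIT | VC [21, 9]
  [15] addr=0xab blk=21 s=1: VC-HIT | VC [25, 9]

MISSES = 4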